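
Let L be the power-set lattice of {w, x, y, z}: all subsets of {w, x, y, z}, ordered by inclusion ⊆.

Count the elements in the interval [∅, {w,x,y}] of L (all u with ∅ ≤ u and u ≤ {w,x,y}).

8

The interval [∅, {w,x,y}] = {{w,x,y}, {w,x}, {w,y}, {w}, {x,y}, {x}, {y}, ∅}, which has 8 elements.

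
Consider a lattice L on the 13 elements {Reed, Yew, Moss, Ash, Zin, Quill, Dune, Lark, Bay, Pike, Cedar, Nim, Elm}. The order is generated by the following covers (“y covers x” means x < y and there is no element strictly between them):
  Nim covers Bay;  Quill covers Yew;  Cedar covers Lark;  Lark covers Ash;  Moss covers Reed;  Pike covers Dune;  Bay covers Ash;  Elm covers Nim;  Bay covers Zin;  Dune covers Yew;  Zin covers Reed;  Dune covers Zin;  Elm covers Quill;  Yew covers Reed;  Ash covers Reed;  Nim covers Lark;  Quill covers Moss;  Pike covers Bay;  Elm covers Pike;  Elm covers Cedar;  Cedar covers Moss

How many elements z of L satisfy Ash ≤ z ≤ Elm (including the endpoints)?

7

The interval [Ash, Elm] = {Ash, Bay, Cedar, Elm, Lark, Nim, Pike}, which has 7 elements.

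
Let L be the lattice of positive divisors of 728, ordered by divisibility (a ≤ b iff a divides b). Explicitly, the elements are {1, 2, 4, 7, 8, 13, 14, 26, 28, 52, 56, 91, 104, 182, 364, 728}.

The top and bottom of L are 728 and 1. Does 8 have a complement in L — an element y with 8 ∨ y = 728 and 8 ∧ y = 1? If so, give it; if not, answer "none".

91

Need y with 8 ∨ y = 728 and 8 ∧ y = 1.
Checking each element gives: 91.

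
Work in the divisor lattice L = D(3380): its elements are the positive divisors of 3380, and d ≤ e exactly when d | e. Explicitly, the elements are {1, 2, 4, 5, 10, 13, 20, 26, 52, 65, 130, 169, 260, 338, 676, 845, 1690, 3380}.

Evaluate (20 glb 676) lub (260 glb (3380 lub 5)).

260

20 ∧ 676 = 4
3380 ∨ 5 = 3380
260 ∧ 3380 = 260
4 ∨ 260 = 260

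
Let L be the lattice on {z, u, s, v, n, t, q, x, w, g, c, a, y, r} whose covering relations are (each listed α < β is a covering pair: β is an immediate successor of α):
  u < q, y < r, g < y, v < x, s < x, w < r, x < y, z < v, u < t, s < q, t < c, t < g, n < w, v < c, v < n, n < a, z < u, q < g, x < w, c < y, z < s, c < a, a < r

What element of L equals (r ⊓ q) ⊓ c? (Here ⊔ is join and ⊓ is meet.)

u

r ∧ q = q
q ∧ c = u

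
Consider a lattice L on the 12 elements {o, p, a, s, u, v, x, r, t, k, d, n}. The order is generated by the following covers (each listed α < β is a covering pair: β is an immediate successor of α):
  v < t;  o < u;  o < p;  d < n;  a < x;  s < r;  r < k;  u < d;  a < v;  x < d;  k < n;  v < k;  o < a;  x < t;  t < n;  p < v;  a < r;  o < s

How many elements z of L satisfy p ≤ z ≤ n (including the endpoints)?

5

The interval [p, n] = {k, n, p, t, v}, which has 5 elements.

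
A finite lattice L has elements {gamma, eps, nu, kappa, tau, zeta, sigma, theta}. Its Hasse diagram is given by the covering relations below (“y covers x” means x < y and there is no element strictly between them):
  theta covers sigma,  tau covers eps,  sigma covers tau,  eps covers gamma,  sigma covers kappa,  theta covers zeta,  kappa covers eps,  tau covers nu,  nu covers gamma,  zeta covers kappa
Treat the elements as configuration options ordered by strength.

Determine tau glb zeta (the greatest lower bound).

Common lower bounds of {tau, zeta}: eps, gamma.
The greatest among these is eps.

eps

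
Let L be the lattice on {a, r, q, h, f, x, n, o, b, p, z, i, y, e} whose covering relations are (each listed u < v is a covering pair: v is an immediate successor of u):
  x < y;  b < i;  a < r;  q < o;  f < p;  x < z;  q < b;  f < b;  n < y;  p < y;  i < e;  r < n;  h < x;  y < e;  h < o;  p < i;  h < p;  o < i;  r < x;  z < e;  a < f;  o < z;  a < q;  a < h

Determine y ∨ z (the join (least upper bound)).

e

Common upper bounds of {y, z}: e.
The least among these is e.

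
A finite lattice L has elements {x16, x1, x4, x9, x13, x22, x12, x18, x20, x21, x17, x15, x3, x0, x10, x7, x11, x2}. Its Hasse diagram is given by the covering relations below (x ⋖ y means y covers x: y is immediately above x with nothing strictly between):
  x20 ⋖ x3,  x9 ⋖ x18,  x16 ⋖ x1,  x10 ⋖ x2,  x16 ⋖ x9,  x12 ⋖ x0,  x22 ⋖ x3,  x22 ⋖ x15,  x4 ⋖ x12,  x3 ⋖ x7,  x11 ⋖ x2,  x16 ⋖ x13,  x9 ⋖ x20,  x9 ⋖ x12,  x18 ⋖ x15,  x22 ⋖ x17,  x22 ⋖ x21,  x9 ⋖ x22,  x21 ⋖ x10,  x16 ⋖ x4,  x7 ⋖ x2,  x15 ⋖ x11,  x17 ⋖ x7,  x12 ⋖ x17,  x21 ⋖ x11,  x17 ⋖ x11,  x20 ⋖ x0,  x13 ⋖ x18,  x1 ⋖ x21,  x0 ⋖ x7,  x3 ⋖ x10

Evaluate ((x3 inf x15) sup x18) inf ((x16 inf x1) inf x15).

x3 ∧ x15 = x22
x22 ∨ x18 = x15
x16 ∧ x1 = x16
x16 ∧ x15 = x16
x15 ∧ x16 = x16

x16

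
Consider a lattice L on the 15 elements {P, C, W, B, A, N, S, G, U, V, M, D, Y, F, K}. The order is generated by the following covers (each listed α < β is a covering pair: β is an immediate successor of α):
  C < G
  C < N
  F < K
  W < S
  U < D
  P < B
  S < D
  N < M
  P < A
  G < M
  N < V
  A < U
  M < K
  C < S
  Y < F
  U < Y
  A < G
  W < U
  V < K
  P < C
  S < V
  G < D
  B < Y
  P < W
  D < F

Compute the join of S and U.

D

Common upper bounds of {S, U}: D, F, K.
The least among these is D.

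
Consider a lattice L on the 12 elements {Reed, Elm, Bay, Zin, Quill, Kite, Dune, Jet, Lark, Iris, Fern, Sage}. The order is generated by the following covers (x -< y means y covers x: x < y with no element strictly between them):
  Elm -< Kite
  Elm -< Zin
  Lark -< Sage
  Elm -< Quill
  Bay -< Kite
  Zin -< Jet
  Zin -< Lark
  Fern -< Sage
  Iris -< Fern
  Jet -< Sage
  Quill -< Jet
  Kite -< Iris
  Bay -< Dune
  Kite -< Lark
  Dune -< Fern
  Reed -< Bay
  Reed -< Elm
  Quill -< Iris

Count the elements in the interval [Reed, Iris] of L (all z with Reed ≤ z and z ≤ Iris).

6

The interval [Reed, Iris] = {Bay, Elm, Iris, Kite, Quill, Reed}, which has 6 elements.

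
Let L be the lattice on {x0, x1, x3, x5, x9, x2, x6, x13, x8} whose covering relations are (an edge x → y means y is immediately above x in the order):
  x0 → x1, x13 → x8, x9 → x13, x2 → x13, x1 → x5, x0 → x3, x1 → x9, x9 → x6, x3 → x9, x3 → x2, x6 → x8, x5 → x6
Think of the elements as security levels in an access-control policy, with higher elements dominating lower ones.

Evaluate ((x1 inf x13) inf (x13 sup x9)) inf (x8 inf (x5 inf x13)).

x1

x1 ∧ x13 = x1
x13 ∨ x9 = x13
x1 ∧ x13 = x1
x5 ∧ x13 = x1
x8 ∧ x1 = x1
x1 ∧ x1 = x1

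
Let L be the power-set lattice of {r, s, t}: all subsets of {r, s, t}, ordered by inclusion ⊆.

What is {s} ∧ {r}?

∅

Common lower bounds of {{s}, {r}}: ∅.
The greatest among these is ∅.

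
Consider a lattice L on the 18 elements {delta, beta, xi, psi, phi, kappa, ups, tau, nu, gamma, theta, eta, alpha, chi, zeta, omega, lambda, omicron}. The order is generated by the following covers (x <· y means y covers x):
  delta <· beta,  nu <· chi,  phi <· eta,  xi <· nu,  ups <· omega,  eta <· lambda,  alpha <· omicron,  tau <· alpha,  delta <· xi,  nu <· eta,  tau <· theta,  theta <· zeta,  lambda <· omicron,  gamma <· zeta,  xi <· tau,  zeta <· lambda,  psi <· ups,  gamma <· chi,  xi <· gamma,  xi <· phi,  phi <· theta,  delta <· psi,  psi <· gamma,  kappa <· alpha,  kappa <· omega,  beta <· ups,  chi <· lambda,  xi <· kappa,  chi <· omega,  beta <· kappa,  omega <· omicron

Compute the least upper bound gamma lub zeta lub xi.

Common upper bounds of {gamma, zeta, xi}: lambda, omicron, zeta.
The least among these is zeta.

zeta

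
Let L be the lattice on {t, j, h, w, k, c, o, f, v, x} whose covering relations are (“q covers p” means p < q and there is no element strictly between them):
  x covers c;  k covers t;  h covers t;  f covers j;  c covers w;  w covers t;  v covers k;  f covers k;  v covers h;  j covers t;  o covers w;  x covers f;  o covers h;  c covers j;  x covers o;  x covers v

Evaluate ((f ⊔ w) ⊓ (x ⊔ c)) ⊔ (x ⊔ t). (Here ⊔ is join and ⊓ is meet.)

f ∨ w = x
x ∨ c = x
x ∧ x = x
x ∨ t = x
x ∨ x = x

x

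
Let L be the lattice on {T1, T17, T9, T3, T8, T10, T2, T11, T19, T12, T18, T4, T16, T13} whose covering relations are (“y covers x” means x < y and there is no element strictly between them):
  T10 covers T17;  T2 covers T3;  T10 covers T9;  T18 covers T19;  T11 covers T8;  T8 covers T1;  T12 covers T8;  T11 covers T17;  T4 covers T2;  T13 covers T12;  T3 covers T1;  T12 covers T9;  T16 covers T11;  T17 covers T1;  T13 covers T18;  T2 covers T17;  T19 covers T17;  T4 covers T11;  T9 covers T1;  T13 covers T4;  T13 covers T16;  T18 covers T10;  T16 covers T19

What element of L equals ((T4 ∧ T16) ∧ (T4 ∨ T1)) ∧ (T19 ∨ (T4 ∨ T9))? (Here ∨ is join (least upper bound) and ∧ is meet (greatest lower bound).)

T11

T4 ∧ T16 = T11
T4 ∨ T1 = T4
T11 ∧ T4 = T11
T4 ∨ T9 = T13
T19 ∨ T13 = T13
T11 ∧ T13 = T11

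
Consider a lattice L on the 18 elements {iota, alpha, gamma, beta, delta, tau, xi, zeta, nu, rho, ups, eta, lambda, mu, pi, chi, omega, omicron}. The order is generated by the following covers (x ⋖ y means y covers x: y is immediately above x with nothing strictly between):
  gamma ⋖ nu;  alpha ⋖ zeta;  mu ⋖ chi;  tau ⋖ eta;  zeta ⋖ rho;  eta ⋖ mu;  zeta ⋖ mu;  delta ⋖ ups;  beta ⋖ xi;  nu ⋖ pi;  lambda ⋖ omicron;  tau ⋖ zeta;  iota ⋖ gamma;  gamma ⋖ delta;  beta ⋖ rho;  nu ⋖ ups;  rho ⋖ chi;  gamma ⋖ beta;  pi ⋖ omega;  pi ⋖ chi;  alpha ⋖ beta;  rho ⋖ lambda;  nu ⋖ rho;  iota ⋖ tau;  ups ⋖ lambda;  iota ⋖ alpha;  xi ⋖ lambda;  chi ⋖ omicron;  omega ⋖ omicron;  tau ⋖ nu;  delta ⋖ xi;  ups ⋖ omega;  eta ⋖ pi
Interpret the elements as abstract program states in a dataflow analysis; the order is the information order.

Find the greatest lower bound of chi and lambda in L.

Common lower bounds of {chi, lambda}: alpha, beta, gamma, iota, nu, rho, tau, zeta.
The greatest among these is rho.

rho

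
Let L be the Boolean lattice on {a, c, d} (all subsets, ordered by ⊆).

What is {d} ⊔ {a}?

{a,d}

Common upper bounds of {{d}, {a}}: {a,c,d}, {a,d}.
The least among these is {a,d}.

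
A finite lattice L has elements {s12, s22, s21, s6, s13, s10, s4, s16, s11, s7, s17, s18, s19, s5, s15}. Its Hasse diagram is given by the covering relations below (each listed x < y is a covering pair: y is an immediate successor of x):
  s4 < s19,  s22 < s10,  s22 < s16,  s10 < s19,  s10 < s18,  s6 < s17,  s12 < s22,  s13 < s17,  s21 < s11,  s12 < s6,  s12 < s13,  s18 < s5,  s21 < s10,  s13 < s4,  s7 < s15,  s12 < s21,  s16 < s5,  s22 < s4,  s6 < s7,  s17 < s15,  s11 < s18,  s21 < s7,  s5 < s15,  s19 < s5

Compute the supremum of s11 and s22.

s18

Common upper bounds of {s11, s22}: s15, s18, s5.
The least among these is s18.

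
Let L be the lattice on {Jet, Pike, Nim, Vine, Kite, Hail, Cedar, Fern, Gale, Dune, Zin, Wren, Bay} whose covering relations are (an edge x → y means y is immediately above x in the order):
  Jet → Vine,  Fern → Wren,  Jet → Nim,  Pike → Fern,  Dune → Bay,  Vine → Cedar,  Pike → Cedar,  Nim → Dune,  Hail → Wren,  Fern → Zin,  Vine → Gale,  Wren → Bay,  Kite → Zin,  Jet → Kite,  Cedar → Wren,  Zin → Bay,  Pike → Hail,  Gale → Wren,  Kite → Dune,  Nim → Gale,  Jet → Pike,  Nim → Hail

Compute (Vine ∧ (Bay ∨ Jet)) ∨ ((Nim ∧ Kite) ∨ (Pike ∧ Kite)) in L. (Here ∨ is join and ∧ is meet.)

Vine

Bay ∨ Jet = Bay
Vine ∧ Bay = Vine
Nim ∧ Kite = Jet
Pike ∧ Kite = Jet
Jet ∨ Jet = Jet
Vine ∨ Jet = Vine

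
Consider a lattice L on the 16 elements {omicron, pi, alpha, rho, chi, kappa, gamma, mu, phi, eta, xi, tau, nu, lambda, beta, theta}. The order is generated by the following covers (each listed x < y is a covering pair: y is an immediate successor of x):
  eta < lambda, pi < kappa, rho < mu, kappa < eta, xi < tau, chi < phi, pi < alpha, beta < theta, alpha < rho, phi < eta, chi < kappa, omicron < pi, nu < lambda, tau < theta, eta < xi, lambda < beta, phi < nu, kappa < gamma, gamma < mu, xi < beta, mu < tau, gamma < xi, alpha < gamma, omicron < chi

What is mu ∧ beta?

gamma

Common lower bounds of {mu, beta}: alpha, chi, gamma, kappa, omicron, pi.
The greatest among these is gamma.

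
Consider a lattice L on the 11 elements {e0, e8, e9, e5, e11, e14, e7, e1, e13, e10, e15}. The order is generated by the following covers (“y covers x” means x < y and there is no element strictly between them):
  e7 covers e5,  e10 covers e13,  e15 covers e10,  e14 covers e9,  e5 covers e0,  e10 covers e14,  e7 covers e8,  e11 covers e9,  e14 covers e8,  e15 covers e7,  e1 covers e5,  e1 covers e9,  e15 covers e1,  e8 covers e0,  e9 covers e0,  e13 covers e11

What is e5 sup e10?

e15

Common upper bounds of {e5, e10}: e15.
The least among these is e15.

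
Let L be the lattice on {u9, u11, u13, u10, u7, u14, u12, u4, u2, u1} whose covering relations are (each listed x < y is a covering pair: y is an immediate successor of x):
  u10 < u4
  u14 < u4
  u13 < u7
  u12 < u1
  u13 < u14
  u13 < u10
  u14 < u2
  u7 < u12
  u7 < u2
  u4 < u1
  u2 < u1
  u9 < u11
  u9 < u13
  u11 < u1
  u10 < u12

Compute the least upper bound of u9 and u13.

u13

Common upper bounds of {u9, u13}: u1, u10, u12, u13, u14, u2, u4, u7.
The least among these is u13.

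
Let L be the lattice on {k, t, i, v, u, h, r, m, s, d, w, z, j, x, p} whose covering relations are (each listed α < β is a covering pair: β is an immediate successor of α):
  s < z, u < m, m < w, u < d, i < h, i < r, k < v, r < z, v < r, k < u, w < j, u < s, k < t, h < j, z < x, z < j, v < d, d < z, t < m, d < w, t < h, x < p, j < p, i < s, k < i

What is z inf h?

Common lower bounds of {z, h}: i, k.
The greatest among these is i.

i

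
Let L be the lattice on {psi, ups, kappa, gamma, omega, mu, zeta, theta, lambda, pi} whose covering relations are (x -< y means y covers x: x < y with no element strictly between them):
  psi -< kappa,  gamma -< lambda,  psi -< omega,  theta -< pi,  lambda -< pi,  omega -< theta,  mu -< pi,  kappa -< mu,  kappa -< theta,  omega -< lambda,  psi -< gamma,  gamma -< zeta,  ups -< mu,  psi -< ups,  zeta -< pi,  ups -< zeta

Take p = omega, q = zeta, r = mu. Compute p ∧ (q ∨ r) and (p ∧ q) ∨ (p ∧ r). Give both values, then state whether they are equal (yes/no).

q ∨ r = pi, so p ∧ (q ∨ r) = omega ∧ pi = omega.
p ∧ q = psi and p ∧ r = psi, so (p ∧ q) ∨ (p ∧ r) = psi ∨ psi = psi.
Equal: no.

omega; psi; no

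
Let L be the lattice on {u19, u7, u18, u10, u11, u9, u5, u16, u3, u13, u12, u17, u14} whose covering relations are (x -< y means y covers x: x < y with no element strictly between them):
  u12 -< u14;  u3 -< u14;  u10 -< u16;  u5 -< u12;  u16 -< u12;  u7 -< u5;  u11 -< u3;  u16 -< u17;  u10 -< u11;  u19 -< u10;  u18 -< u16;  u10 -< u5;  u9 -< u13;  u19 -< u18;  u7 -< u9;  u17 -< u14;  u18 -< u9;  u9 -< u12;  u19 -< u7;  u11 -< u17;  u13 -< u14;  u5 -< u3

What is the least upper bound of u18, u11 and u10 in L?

Common upper bounds of {u18, u11, u10}: u14, u17.
The least among these is u17.

u17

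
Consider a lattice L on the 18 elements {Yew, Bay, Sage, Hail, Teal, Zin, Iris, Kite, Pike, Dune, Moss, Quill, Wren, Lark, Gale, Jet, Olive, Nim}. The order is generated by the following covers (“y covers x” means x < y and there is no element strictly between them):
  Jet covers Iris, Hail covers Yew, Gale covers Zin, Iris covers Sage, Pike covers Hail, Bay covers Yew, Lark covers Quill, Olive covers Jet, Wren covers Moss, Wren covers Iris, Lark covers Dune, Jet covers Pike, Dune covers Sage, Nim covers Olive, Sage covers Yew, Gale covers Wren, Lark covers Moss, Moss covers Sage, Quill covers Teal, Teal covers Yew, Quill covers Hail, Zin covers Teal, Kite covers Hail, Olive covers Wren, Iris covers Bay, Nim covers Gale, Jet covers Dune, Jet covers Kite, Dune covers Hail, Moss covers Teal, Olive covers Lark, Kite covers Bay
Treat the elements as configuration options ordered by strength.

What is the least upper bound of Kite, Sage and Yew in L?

Common upper bounds of {Kite, Sage, Yew}: Jet, Nim, Olive.
The least among these is Jet.

Jet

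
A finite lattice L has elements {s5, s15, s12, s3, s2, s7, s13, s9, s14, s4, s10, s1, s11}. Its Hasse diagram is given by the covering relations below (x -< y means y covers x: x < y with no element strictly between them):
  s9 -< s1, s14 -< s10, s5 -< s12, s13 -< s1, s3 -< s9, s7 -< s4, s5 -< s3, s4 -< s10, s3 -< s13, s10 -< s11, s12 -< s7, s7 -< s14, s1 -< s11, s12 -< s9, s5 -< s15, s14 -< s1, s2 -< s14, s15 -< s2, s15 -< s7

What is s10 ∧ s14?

s14

Common lower bounds of {s10, s14}: s12, s14, s15, s2, s5, s7.
The greatest among these is s14.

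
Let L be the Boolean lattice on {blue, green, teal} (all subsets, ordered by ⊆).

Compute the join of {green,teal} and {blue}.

{blue,green,teal}

Common upper bounds of {{green,teal}, {blue}}: {blue,green,teal}.
The least among these is {blue,green,teal}.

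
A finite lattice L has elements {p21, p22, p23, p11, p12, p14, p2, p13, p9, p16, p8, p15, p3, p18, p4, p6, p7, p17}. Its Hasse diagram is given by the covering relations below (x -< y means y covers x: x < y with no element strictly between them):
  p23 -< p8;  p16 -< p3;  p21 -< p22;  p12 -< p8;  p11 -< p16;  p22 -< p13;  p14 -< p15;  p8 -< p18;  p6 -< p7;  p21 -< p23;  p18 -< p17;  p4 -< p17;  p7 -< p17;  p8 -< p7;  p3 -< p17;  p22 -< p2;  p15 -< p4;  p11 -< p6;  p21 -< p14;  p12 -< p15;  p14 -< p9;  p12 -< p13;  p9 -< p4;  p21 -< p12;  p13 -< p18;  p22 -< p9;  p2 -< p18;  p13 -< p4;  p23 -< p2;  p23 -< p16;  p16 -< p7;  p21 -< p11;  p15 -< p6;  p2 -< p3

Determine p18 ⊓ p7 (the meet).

Common lower bounds of {p18, p7}: p12, p21, p23, p8.
The greatest among these is p8.

p8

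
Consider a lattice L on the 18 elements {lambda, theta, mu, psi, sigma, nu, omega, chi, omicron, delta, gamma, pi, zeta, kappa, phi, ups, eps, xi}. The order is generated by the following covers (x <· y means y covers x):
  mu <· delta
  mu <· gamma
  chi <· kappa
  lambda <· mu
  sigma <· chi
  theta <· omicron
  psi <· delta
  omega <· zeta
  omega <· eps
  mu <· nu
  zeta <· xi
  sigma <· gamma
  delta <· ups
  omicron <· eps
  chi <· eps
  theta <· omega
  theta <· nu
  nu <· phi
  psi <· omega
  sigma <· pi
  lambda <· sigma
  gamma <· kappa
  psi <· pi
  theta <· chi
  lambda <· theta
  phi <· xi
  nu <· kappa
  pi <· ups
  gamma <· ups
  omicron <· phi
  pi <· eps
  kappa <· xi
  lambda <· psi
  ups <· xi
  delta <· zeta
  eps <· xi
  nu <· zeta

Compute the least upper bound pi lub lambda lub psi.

Common upper bounds of {pi, lambda, psi}: eps, pi, ups, xi.
The least among these is pi.

pi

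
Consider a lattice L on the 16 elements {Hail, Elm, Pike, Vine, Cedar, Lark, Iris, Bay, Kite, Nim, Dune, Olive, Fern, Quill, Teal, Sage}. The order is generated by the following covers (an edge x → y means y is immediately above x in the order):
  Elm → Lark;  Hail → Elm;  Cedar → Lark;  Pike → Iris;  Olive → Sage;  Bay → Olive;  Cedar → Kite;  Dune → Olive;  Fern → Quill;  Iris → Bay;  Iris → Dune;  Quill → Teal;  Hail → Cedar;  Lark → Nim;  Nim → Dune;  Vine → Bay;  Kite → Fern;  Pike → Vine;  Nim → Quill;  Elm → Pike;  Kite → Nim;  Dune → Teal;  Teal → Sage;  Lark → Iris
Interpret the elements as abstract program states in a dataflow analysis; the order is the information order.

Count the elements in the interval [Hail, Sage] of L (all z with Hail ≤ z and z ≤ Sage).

The interval [Hail, Sage] = {Bay, Cedar, Dune, Elm, Fern, Hail, Iris, Kite, Lark, Nim, Olive, Pike, Quill, Sage, Teal, Vine}, which has 16 elements.

16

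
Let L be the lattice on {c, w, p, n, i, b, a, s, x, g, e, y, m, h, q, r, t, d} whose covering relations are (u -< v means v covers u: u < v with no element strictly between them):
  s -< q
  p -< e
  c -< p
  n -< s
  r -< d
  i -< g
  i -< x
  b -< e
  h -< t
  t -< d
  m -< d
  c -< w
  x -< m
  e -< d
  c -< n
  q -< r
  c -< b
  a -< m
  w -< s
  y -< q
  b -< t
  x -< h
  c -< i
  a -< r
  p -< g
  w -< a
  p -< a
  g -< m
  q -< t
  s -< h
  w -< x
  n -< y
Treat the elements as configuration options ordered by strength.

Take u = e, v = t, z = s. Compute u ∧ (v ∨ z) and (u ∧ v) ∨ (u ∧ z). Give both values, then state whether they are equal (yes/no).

b; b; yes

v ∨ z = t, so u ∧ (v ∨ z) = e ∧ t = b.
u ∧ v = b and u ∧ z = c, so (u ∧ v) ∨ (u ∧ z) = b ∨ c = b.
Equal: yes.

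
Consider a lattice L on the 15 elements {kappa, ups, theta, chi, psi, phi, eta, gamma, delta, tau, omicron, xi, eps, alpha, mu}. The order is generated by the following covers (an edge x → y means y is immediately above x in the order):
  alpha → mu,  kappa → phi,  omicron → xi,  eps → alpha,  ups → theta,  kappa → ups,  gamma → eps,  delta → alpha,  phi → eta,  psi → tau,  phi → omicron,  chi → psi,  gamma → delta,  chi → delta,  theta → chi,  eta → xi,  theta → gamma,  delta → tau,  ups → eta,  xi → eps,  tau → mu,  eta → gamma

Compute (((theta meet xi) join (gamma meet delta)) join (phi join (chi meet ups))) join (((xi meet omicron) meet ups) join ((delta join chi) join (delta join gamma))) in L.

theta ∧ xi = ups
gamma ∧ delta = gamma
ups ∨ gamma = gamma
chi ∧ ups = ups
phi ∨ ups = eta
gamma ∨ eta = gamma
xi ∧ omicron = omicron
omicron ∧ ups = kappa
delta ∨ chi = delta
delta ∨ gamma = delta
delta ∨ delta = delta
kappa ∨ delta = delta
gamma ∨ delta = delta

delta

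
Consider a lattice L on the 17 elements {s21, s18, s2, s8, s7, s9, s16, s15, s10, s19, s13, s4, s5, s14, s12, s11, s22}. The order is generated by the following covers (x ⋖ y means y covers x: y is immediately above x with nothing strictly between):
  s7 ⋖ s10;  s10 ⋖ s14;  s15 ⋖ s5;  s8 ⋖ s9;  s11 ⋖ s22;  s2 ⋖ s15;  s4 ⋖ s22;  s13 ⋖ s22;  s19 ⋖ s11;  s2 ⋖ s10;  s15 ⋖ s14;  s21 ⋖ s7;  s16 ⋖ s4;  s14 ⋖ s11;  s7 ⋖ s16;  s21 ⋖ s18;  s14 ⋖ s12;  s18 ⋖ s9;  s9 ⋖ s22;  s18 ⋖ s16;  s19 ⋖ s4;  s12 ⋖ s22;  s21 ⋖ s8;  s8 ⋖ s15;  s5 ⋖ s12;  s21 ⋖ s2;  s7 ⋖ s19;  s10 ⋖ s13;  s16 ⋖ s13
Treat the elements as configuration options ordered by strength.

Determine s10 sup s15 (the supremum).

s14

Common upper bounds of {s10, s15}: s11, s12, s14, s22.
The least among these is s14.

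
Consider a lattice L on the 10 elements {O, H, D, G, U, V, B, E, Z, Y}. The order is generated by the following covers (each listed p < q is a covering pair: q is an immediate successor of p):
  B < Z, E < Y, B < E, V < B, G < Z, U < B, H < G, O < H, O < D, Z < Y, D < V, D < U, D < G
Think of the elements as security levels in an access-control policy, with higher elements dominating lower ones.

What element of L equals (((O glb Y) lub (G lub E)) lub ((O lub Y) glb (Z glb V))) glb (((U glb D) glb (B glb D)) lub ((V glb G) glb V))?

D

O ∧ Y = O
G ∨ E = Y
O ∨ Y = Y
O ∨ Y = Y
Z ∧ V = V
Y ∧ V = V
Y ∨ V = Y
U ∧ D = D
B ∧ D = D
D ∧ D = D
V ∧ G = D
D ∧ V = D
D ∨ D = D
Y ∧ D = D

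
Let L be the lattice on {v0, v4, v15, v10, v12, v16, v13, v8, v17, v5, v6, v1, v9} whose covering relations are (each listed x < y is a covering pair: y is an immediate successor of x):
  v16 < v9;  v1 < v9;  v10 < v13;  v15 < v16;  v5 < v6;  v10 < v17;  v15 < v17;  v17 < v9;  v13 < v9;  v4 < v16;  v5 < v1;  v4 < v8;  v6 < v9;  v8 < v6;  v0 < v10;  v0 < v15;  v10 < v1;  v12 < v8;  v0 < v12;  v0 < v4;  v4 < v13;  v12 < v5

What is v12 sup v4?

v8

Common upper bounds of {v12, v4}: v6, v8, v9.
The least among these is v8.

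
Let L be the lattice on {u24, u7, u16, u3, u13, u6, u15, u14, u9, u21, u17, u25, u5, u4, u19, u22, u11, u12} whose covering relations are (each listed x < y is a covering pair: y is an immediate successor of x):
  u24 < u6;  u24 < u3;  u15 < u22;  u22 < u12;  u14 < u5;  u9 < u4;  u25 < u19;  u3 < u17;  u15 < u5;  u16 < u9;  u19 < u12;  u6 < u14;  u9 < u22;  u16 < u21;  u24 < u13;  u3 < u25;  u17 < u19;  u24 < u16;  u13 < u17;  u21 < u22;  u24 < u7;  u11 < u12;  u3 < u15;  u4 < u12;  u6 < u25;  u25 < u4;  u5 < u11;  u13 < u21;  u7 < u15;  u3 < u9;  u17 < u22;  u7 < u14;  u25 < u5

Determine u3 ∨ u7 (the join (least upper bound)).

Common upper bounds of {u3, u7}: u11, u12, u15, u22, u5.
The least among these is u15.

u15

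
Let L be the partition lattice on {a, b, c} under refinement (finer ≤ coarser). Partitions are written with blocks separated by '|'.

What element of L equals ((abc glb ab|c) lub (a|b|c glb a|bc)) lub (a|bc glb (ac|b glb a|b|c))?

ab|c

abc ∧ ab|c = ab|c
a|b|c ∧ a|bc = a|b|c
ab|c ∨ a|b|c = ab|c
ac|b ∧ a|b|c = a|b|c
a|bc ∧ a|b|c = a|b|c
ab|c ∨ a|b|c = ab|c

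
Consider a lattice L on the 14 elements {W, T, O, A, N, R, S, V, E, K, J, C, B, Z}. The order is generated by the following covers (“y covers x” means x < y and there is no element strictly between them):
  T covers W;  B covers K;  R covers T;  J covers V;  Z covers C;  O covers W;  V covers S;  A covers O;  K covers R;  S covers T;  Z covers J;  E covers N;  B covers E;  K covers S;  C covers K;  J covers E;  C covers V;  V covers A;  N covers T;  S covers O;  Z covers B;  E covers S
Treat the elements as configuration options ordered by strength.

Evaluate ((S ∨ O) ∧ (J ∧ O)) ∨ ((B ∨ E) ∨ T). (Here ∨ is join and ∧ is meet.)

S ∨ O = S
J ∧ O = O
S ∧ O = O
B ∨ E = B
B ∨ T = B
O ∨ B = B

B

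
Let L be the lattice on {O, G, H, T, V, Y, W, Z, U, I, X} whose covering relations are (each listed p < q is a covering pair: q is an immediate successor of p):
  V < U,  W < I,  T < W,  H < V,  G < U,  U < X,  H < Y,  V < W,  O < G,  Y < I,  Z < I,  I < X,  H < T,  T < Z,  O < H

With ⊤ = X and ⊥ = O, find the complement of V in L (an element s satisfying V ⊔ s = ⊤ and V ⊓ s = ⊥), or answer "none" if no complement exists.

none

For every candidate s, either V ∨ s ≠ X or V ∧ s ≠ O; no complement exists.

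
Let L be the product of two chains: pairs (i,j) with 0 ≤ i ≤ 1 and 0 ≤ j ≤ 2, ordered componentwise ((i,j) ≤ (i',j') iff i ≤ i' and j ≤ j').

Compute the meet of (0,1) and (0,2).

(0,1)

In a product of chains, the meet is componentwise min, giving (0,1).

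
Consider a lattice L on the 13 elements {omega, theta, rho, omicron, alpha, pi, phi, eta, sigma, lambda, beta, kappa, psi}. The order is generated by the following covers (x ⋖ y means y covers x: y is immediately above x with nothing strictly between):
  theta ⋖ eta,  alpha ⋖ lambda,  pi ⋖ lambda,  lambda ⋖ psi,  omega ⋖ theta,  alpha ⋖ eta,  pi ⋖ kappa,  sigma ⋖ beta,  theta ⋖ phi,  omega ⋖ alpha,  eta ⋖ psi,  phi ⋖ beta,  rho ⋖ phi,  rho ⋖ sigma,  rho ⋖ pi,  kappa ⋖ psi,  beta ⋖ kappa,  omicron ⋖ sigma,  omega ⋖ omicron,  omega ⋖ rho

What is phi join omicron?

Common upper bounds of {phi, omicron}: beta, kappa, psi.
The least among these is beta.

beta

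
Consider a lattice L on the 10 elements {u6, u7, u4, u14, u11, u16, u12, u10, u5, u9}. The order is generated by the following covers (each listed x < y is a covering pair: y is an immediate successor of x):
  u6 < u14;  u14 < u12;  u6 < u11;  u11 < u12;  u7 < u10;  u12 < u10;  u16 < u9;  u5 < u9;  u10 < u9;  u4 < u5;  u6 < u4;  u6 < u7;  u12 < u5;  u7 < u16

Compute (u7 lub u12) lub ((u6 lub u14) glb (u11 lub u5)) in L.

u10

u7 ∨ u12 = u10
u6 ∨ u14 = u14
u11 ∨ u5 = u5
u14 ∧ u5 = u14
u10 ∨ u14 = u10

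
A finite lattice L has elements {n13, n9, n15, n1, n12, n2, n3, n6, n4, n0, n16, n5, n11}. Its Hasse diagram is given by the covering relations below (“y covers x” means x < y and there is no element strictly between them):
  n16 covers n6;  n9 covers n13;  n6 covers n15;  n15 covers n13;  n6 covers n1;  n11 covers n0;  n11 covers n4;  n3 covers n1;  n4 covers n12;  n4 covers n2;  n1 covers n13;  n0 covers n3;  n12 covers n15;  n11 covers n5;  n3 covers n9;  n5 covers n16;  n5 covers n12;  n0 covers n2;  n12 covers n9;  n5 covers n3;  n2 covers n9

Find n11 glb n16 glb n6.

Common lower bounds of {n11, n16, n6}: n1, n13, n15, n6.
The greatest among these is n6.

n6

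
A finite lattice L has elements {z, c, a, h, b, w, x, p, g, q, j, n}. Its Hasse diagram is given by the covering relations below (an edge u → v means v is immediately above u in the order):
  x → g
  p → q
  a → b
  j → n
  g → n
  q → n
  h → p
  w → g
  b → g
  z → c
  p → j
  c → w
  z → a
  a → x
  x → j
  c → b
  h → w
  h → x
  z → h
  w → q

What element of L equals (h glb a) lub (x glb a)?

a

h ∧ a = z
x ∧ a = a
z ∨ a = a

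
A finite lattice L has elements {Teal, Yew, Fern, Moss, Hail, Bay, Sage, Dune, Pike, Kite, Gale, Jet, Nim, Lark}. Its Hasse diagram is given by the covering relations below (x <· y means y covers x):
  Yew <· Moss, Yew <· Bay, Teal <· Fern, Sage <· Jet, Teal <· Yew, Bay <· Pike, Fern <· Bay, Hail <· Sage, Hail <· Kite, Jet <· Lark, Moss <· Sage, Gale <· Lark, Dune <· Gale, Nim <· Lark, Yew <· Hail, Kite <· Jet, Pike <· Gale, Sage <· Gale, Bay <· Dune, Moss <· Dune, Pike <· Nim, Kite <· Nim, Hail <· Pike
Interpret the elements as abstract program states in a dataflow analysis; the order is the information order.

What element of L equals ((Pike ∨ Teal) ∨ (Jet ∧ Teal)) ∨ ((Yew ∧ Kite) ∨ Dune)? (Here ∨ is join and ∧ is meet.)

Pike ∨ Teal = Pike
Jet ∧ Teal = Teal
Pike ∨ Teal = Pike
Yew ∧ Kite = Yew
Yew ∨ Dune = Dune
Pike ∨ Dune = Gale

Gale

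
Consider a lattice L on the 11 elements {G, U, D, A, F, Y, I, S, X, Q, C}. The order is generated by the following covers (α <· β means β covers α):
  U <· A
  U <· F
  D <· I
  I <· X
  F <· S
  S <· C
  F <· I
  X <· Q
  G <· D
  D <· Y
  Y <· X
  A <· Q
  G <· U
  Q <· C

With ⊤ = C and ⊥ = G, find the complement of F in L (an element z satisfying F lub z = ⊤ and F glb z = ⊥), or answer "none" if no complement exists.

For every candidate z, either F ∨ z ≠ C or F ∧ z ≠ G; no complement exists.

none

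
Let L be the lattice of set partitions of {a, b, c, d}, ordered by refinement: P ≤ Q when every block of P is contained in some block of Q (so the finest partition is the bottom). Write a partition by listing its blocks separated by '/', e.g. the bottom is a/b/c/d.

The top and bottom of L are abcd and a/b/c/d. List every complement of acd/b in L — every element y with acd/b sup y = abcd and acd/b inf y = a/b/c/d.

Need y with acd/b ∨ y = abcd and acd/b ∧ y = a/b/c/d.
Checking each element gives: a/bc/d, a/bd/c, ab/c/d.

a/bc/d, a/bd/c, ab/c/d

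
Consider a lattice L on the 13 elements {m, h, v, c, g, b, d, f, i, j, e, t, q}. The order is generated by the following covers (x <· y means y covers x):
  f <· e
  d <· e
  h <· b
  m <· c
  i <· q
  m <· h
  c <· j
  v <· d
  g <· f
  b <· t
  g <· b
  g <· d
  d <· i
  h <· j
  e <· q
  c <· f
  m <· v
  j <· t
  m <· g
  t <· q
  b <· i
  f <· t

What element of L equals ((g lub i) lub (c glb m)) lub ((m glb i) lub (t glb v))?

i

g ∨ i = i
c ∧ m = m
i ∨ m = i
m ∧ i = m
t ∧ v = m
m ∨ m = m
i ∨ m = i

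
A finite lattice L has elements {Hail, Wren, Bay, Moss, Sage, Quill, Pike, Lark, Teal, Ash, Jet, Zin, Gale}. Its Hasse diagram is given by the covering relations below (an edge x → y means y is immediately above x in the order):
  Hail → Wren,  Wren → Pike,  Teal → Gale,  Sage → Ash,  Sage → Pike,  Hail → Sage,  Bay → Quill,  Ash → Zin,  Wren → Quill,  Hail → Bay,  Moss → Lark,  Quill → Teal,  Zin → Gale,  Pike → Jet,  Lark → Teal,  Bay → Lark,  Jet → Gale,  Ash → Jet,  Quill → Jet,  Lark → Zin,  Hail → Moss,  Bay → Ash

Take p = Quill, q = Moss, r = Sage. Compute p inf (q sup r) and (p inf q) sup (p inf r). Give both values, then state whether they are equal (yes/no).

Bay; Hail; no

q sup r = Zin, so p inf (q sup r) = Quill inf Zin = Bay.
p inf q = Hail and p inf r = Hail, so (p inf q) sup (p inf r) = Hail sup Hail = Hail.
Equal: no.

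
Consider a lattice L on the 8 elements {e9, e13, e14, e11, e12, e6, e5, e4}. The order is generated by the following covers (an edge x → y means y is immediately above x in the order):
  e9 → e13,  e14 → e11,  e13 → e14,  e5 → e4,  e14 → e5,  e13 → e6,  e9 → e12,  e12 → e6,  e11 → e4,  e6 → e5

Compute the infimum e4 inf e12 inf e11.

e9

Common lower bounds of {e4, e12, e11}: e9.
The greatest among these is e9.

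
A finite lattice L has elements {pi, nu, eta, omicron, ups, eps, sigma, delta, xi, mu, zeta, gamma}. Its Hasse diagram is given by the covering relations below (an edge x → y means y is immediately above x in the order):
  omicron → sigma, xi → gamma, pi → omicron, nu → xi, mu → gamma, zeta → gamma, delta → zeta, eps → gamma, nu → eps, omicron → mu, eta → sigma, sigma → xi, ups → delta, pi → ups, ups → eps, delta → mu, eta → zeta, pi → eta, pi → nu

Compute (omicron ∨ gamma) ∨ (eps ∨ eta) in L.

gamma

omicron ∨ gamma = gamma
eps ∨ eta = gamma
gamma ∨ gamma = gamma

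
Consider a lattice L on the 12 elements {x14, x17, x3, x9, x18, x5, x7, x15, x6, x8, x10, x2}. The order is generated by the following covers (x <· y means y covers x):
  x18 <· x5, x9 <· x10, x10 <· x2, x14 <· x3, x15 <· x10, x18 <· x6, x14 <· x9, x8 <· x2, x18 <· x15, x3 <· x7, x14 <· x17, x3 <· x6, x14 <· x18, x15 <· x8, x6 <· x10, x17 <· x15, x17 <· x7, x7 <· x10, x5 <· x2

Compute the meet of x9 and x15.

Common lower bounds of {x9, x15}: x14.
The greatest among these is x14.

x14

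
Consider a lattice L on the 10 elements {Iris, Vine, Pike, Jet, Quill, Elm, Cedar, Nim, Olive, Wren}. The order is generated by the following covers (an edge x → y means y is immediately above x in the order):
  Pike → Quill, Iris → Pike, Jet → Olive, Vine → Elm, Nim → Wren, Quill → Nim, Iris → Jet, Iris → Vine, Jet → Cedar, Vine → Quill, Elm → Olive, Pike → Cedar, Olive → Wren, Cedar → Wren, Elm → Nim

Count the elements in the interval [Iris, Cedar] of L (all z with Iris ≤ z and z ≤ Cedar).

4

The interval [Iris, Cedar] = {Cedar, Iris, Jet, Pike}, which has 4 elements.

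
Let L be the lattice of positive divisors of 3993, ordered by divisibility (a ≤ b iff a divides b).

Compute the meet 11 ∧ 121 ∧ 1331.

11

In the divisibility order, the meet is the greatest common divisor: gcd(11, 121, 1331) = 11.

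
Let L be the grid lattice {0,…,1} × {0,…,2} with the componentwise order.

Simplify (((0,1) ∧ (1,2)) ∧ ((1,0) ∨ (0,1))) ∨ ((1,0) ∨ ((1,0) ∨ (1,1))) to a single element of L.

(0,1) ∧ (1,2) = (0,1)
(1,0) ∨ (0,1) = (1,1)
(0,1) ∧ (1,1) = (0,1)
(1,0) ∨ (1,1) = (1,1)
(1,0) ∨ (1,1) = (1,1)
(0,1) ∨ (1,1) = (1,1)

(1,1)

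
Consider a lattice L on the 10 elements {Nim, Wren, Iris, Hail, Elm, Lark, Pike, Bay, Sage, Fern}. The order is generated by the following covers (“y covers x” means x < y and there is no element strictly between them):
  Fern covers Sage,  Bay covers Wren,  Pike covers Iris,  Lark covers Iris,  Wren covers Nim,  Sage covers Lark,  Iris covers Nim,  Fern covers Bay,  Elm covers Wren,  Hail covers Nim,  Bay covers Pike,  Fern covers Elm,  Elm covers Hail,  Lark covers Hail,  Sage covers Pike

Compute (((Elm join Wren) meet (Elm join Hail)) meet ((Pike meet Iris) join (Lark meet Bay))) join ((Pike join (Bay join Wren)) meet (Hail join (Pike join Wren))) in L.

Elm ∨ Wren = Elm
Elm ∨ Hail = Elm
Elm ∧ Elm = Elm
Pike ∧ Iris = Iris
Lark ∧ Bay = Iris
Iris ∨ Iris = Iris
Elm ∧ Iris = Nim
Bay ∨ Wren = Bay
Pike ∨ Bay = Bay
Pike ∨ Wren = Bay
Hail ∨ Bay = Fern
Bay ∧ Fern = Bay
Nim ∨ Bay = Bay

Bay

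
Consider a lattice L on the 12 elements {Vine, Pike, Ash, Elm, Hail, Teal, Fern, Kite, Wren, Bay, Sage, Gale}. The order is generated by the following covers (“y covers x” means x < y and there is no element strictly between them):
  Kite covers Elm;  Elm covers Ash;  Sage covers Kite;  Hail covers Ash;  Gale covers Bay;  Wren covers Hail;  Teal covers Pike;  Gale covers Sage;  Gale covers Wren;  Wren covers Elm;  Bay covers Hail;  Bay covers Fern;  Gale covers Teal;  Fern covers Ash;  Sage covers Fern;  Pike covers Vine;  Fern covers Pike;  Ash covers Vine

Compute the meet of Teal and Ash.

Vine

Common lower bounds of {Teal, Ash}: Vine.
The greatest among these is Vine.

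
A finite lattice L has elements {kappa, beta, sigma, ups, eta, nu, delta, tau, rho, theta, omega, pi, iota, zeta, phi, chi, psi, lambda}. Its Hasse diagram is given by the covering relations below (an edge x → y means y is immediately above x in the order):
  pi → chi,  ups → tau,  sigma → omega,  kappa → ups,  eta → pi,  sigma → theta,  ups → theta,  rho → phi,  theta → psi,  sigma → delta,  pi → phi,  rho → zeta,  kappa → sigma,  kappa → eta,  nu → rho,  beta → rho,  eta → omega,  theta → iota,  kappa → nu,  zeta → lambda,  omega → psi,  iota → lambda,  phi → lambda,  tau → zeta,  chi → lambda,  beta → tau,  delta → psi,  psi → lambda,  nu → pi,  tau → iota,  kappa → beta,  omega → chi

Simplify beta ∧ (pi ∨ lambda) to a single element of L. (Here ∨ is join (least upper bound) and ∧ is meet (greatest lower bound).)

pi ∨ lambda = lambda
beta ∧ lambda = beta

beta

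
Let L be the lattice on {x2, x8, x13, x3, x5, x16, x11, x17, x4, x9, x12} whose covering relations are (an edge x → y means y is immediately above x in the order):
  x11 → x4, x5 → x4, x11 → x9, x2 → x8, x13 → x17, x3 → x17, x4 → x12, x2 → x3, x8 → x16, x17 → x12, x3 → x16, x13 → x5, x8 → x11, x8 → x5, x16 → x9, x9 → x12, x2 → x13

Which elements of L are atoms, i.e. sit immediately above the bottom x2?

The atoms are exactly the elements that cover x2: x13, x3, x8.

x13, x3, x8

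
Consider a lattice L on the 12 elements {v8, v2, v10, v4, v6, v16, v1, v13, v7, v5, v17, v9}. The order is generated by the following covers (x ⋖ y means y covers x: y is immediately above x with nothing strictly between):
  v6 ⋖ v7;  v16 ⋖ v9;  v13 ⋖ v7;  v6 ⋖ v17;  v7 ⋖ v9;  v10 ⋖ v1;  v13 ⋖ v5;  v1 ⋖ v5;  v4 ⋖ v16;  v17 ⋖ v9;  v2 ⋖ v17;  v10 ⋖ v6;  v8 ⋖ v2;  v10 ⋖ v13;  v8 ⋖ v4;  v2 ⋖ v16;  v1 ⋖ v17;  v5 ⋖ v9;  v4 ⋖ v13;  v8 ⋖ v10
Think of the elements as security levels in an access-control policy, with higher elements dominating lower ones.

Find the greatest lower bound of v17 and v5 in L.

v1

Common lower bounds of {v17, v5}: v1, v10, v8.
The greatest among these is v1.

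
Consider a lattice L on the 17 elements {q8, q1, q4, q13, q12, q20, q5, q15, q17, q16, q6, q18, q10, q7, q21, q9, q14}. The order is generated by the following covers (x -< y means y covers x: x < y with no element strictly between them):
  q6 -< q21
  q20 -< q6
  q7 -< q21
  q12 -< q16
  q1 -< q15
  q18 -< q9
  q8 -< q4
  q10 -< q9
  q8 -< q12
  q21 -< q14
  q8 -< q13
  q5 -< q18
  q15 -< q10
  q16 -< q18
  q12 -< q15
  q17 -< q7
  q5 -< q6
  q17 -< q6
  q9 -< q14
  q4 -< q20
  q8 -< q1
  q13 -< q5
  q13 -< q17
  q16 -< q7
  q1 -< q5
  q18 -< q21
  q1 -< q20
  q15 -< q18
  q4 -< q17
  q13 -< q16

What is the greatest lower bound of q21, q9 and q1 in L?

Common lower bounds of {q21, q9, q1}: q1, q8.
The greatest among these is q1.

q1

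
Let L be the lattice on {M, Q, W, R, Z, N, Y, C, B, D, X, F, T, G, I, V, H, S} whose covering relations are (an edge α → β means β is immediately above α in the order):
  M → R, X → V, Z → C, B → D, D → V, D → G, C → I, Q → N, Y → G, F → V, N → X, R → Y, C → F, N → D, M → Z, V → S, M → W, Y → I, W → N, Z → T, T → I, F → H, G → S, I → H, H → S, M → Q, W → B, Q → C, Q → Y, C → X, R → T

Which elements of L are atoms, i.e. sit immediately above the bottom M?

The atoms are exactly the elements that cover M: Q, R, W, Z.

Q, R, W, Z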